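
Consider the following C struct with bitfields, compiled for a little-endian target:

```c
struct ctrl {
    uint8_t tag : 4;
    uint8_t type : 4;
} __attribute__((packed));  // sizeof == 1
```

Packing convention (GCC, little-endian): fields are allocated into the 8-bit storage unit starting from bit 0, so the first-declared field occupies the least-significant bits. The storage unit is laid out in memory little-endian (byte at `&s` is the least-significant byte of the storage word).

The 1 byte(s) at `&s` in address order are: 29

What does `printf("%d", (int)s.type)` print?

[0]=0x29 (little-endian) → word 0x29
tag:4 @ bit 0 → (0x29>>0)&0xf = 0x9
type:4 @ bit 4 → (0x29>>4)&0xf = 0x2  ←

2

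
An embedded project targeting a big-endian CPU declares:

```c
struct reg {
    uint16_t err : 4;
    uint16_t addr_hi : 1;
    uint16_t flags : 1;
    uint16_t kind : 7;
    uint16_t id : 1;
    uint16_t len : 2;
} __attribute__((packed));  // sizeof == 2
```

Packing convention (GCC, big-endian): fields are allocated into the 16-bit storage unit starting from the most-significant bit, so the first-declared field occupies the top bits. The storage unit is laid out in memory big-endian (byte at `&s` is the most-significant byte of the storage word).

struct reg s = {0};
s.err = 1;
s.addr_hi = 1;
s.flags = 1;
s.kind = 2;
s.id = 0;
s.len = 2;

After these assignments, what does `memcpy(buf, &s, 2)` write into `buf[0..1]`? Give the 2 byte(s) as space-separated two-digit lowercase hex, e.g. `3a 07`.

1c 12

err:4 = 1 → 0x1 << 12 → word 0x1000
addr_hi:1 = 1 → 0x1 << 11 → word 0x1800
flags:1 = 1 → 0x1 << 10 → word 0x1c00
kind:7 = 2 → 0x2 << 3 → word 0x1c10
id:1 = 0 → 0x0 << 2 → word 0x1c10
len:2 = 2 → 0x2 << 0 → word 0x1c12
word = 0x1c12 → big-endian bytes:
  [0]=0x1c  [1]=0x12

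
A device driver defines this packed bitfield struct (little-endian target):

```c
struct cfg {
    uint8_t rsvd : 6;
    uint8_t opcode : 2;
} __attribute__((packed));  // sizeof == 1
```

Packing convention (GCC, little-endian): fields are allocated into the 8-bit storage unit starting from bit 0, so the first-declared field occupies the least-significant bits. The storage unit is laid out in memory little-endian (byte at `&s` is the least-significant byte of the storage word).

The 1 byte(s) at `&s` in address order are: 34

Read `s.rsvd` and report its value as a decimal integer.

[0]=0x34 (little-endian) → word 0x34
rsvd:6 @ bit 0 → (0x34>>0)&0x3f = 0x34  ←
opcode:2 @ bit 6 → (0x34>>6)&0x3 = 0x0

52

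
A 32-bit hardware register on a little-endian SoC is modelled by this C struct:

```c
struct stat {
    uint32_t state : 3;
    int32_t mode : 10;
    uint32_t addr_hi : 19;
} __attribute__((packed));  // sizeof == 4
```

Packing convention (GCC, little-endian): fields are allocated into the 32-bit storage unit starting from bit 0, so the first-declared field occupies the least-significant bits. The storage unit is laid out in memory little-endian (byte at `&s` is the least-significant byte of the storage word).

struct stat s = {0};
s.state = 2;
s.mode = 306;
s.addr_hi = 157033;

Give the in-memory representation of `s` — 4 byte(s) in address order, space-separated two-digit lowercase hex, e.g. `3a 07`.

state:3 = 2 → 0x2 << 0 → word 0x00000002
mode:10 = 306 → 0x132 << 3 → word 0x00000992
addr_hi:19 = 157033 → 0x26569 << 13 → word 0x4cad2992
word = 0x4cad2992 → little-endian bytes:
  [0]=0x92  [1]=0x29  [2]=0xad  [3]=0x4c

92 29 ad 4c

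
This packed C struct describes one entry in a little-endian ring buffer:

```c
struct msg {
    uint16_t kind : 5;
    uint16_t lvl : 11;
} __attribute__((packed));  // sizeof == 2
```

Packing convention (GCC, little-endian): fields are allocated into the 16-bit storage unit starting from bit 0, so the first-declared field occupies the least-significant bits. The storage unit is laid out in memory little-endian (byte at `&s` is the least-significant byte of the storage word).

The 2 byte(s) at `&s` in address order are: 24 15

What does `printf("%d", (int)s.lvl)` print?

169

[0]=0x24 [1]=0x15 (little-endian) → word 0x1524
kind [0+:5] = (word>>0) & 0x1f = 4
lvl [5+:11] = (word>>5) & 0x7ff = 169  ←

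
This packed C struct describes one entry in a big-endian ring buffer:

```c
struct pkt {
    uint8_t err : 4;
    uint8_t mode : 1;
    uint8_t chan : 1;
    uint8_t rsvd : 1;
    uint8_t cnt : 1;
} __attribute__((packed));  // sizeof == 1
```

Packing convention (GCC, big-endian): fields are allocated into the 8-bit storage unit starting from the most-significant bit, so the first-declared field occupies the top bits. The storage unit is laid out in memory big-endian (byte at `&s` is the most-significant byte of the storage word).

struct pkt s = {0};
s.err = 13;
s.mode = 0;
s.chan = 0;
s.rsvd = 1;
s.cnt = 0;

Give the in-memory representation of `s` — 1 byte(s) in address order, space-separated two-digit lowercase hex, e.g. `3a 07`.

[4+:4] err=13 & 0xf = 0xd; word=0xd0
[3+:1] mode=0 & 0x1 = 0x0; word=0xd0
[2+:1] chan=0 & 0x1 = 0x0; word=0xd0
[1+:1] rsvd=1 & 0x1 = 0x1; word=0xd2
[0+:1] cnt=0 & 0x1 = 0x0; word=0xd2
word = 0xd2 → big-endian bytes:
  [0]=0xd2

d2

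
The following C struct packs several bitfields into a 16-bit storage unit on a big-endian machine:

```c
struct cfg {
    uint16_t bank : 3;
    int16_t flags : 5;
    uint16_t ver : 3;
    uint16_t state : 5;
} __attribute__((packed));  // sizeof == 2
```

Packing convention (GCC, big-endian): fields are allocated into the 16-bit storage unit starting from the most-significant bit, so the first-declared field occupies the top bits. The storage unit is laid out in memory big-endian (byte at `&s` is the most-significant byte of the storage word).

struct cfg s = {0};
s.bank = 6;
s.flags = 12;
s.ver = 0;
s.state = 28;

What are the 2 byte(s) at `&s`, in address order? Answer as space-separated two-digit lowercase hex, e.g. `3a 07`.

cc 1c

bank:3 = 6 → 0x6 << 13 → word 0xc000
flags:5 = 12 → 0xc << 8 → word 0xcc00
ver:3 = 0 → 0x0 << 5 → word 0xcc00
state:5 = 28 → 0x1c << 0 → word 0xcc1c
word = 0xcc1c → big-endian bytes:
  [0]=0xcc  [1]=0x1c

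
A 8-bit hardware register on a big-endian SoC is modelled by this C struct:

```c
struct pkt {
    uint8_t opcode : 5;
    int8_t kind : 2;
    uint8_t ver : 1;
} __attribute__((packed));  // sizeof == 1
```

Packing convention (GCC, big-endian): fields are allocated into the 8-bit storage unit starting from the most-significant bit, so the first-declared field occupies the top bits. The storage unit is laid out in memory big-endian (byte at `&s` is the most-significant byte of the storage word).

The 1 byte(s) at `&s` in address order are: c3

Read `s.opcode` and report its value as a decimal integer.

24

[0]=0xc3 (big-endian) → word 0xc3
opcode [3+:5] = (word>>3) & 0x1f = 24  ←
kind [1+:2] = (word>>1) & 0x3 = 1
ver [0+:1] = (word>>0) & 0x1 = 1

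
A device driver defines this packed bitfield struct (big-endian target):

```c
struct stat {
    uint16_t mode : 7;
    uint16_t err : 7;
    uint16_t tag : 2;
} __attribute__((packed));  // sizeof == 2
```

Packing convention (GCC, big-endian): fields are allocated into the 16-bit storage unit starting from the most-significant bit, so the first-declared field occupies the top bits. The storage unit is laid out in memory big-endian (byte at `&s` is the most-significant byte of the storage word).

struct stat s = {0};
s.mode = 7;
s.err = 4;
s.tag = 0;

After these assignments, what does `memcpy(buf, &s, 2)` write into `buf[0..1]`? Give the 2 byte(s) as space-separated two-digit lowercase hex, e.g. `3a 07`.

mode:7 = 7 → 0x7 << 9 → word 0x0e00
err:7 = 4 → 0x4 << 2 → word 0x0e10
tag:2 = 0 → 0x0 << 0 → word 0x0e10
word = 0x0e10 → big-endian bytes:
  [0]=0x0e  [1]=0x10

0e 10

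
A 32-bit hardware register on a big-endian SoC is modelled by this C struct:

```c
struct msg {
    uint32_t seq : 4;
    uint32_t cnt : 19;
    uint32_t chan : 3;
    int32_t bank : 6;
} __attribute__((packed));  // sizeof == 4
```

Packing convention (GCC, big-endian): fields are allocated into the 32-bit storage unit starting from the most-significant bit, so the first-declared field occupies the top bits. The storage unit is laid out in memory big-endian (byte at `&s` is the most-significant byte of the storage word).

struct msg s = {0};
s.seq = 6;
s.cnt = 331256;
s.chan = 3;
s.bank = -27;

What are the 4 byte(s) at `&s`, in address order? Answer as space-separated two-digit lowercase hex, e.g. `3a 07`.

6a 1b f0 e5

seq:4 = 6 → 0x6 << 28 → word 0x60000000
cnt:19 = 331256 → 0x50df8 << 9 → word 0x6a1bf000
chan:3 = 3 → 0x3 << 6 → word 0x6a1bf0c0
bank:6 = -27 → 0x25 << 0 → word 0x6a1bf0e5
word = 0x6a1bf0e5 → big-endian bytes:
  [0]=0x6a  [1]=0x1b  [2]=0xf0  [3]=0xe5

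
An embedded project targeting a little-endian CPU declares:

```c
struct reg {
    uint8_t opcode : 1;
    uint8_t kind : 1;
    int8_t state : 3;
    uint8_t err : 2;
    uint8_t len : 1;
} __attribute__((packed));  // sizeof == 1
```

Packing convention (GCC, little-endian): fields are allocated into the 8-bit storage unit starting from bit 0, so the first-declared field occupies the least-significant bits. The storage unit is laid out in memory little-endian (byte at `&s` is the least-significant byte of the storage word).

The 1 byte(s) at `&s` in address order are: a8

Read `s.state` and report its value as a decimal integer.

[0]=0xa8 (little-endian) → word 0xa8
opcode:1 @ bit 0 → (0xa8>>0)&0x1 = 0x0
kind:1 @ bit 1 → (0xa8>>1)&0x1 = 0x0
state:3 @ bit 2 → (0xa8>>2)&0x7 = 0x2  ←
err:2 @ bit 5 → (0xa8>>5)&0x3 = 0x1
len:1 @ bit 7 → (0xa8>>7)&0x1 = 0x1
state signed 3b, MSB=0: value = 2

2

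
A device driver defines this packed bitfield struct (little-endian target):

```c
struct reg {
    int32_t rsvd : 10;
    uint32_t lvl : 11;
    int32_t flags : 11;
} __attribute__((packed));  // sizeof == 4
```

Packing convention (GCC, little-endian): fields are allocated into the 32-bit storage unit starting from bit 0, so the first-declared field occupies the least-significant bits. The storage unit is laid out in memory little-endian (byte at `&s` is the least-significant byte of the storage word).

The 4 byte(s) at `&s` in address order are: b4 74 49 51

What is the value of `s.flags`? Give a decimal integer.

[0]=0xb4 [1]=0x74 [2]=0x49 [3]=0x51 (little-endian) → word 0x514974b4
rsvd [0+:10] = (word>>0) & 0x3ff = 180
lvl [10+:11] = (word>>10) & 0x7ff = 605
flags [21+:11] = (word>>21) & 0x7ff = 650  ←
flags signed 11b, MSB=0: value = 650

650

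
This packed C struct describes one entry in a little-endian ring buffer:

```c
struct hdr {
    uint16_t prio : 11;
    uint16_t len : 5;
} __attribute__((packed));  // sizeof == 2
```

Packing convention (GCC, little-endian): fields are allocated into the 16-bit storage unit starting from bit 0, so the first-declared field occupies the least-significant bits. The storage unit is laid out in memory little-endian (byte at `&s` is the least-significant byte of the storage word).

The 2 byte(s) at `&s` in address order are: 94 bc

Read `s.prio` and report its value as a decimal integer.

[0]=0x94 [1]=0xbc (little-endian) → word 0xbc94
prio:11 @ bit 0 → (0xbc94>>0)&0x7ff = 0x494  ←
len:5 @ bit 11 → (0xbc94>>11)&0x1f = 0x17

1172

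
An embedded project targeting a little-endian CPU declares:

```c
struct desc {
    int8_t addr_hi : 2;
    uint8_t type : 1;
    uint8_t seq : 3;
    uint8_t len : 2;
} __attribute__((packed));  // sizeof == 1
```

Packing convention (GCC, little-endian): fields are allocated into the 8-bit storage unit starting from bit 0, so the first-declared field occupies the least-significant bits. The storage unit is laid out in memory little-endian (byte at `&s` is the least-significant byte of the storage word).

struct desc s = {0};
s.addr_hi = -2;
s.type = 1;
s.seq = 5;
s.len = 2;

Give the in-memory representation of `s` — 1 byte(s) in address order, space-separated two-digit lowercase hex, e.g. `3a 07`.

ae

[0+:2] addr_hi=-2 & 0x3 = 0x2; word=0x02
[2+:1] type=1 & 0x1 = 0x1; word=0x06
[3+:3] seq=5 & 0x7 = 0x5; word=0x2e
[6+:2] len=2 & 0x3 = 0x2; word=0xae
word = 0xae → little-endian bytes:
  [0]=0xae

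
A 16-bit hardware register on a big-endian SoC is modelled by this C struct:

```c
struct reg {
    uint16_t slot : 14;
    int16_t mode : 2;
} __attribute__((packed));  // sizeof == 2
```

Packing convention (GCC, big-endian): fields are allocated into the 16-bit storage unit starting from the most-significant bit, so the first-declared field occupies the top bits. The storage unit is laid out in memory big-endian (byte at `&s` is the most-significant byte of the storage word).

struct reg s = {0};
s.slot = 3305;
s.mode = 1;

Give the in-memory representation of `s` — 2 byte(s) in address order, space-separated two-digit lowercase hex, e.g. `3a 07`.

33 a5

slot:14 = 3305 → 0xce9 << 2 → word 0x33a4
mode:2 = 1 → 0x1 << 0 → word 0x33a5
word = 0x33a5 → big-endian bytes:
  [0]=0x33  [1]=0xa5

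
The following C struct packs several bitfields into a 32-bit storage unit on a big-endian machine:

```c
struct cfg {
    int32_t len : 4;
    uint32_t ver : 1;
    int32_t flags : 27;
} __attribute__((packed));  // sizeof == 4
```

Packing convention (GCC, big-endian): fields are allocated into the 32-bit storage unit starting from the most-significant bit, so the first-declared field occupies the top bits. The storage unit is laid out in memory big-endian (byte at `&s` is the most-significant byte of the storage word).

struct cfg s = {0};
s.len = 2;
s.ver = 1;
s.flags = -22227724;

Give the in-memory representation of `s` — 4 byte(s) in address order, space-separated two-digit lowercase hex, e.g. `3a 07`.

len (4b) val=2 bits=0x2 at bit 28: 0x20000000
ver (1b) val=1 bits=0x1 at bit 27: 0x28000000
flags (27b) val=-22227724 bits=0x6acd4f4 at bit 0: 0x2eacd4f4
word = 0x2eacd4f4 → big-endian bytes:
  [0]=0x2e  [1]=0xac  [2]=0xd4  [3]=0xf4

2e ac d4 f4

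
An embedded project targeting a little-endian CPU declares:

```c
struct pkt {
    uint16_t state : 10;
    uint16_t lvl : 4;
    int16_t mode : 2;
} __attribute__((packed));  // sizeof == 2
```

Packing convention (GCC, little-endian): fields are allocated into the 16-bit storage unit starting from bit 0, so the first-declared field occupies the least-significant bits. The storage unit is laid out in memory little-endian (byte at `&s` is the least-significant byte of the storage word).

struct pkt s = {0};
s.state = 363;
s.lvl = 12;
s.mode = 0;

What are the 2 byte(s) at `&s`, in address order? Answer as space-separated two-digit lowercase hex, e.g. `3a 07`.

6b 31

[0+:10] state=363 & 0x3ff = 0x16b; word=0x016b
[10+:4] lvl=12 & 0xf = 0xc; word=0x316b
[14+:2] mode=0 & 0x3 = 0x0; word=0x316b
word = 0x316b → little-endian bytes:
  [0]=0x6b  [1]=0x31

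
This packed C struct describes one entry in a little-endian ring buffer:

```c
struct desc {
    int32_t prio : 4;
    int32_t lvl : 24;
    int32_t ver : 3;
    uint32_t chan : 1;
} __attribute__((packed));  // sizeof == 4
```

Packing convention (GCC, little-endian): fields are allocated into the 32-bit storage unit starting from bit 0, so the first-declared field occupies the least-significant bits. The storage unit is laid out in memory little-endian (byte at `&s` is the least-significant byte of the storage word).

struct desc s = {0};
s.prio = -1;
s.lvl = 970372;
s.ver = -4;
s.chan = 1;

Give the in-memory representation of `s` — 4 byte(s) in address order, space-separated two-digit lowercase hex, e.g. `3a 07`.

4f e8 ec c0

[0+:4] prio=-1 & 0xf = 0xf; word=0x0000000f
[4+:24] lvl=970372 & 0xffffff = 0xece84; word=0x00ece84f
[28+:3] ver=-4 & 0x7 = 0x4; word=0x40ece84f
[31+:1] chan=1 & 0x1 = 0x1; word=0xc0ece84f
word = 0xc0ece84f → little-endian bytes:
  [0]=0x4f  [1]=0xe8  [2]=0xec  [3]=0xc0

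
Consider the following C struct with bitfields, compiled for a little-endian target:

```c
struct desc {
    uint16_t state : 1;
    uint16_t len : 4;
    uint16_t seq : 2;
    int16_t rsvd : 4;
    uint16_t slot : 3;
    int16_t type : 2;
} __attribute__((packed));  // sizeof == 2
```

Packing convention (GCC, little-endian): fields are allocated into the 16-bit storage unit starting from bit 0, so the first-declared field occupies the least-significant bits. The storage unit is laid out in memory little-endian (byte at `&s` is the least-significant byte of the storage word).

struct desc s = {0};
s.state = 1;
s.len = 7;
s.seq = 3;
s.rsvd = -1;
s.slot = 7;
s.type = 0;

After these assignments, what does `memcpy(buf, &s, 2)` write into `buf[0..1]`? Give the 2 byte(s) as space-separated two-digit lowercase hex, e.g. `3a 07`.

state (1b) val=1 bits=0x1 at bit 0: 0x0001
len (4b) val=7 bits=0x7 at bit 1: 0x000f
seq (2b) val=3 bits=0x3 at bit 5: 0x006f
rsvd (4b) val=-1 bits=0xf at bit 7: 0x07ef
slot (3b) val=7 bits=0x7 at bit 11: 0x3fef
type (2b) val=0 bits=0x0 at bit 14: 0x3fef
word = 0x3fef → little-endian bytes:
  [0]=0xef  [1]=0x3f

ef 3f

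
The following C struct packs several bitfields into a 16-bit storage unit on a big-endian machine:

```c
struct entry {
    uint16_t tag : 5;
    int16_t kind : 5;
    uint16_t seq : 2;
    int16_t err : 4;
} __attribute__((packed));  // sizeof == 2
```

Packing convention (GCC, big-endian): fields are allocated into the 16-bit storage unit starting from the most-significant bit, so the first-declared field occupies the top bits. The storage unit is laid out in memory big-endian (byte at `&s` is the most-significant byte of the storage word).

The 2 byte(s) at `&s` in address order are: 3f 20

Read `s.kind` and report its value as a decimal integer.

-4

[0]=0x3f [1]=0x20 (big-endian) → word 0x3f20
tag [11+:5] = (word>>11) & 0x1f = 7
kind [6+:5] = (word>>6) & 0x1f = 28  ←
seq [4+:2] = (word>>4) & 0x3 = 2
err [0+:4] = (word>>0) & 0xf = 0
kind signed 5b, MSB=1: 28 - 32 = -4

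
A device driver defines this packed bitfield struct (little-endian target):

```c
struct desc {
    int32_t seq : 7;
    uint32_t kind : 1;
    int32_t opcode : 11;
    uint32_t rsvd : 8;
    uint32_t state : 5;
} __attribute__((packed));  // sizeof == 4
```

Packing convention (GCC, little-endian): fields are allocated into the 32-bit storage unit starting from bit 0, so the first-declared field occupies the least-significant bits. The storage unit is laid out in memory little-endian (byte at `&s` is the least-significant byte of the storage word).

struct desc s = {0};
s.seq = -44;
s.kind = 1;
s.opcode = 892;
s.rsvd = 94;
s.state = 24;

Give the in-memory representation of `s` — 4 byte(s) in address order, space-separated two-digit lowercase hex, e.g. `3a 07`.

seq:7 = -44 → 0x54 << 0 → word 0x00000054
kind:1 = 1 → 0x1 << 7 → word 0x000000d4
opcode:11 = 892 → 0x37c << 8 → word 0x00037cd4
rsvd:8 = 94 → 0x5e << 19 → word 0x02f37cd4
state:5 = 24 → 0x18 << 27 → word 0xc2f37cd4
word = 0xc2f37cd4 → little-endian bytes:
  [0]=0xd4  [1]=0x7c  [2]=0xf3  [3]=0xc2

d4 7c f3 c2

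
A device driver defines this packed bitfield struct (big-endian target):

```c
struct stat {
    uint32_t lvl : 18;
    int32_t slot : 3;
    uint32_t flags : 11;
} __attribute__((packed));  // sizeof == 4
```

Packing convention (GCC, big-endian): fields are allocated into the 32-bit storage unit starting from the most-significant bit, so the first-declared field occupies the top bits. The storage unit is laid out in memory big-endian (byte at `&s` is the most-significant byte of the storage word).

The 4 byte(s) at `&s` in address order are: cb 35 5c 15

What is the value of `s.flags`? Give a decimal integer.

[0]=0xcb [1]=0x35 [2]=0x5c [3]=0x15 (big-endian) → word 0xcb355c15
lvl:18 @ bit 14 → (0xcb355c15>>14)&0x3ffff = 0x32cd5
slot:3 @ bit 11 → (0xcb355c15>>11)&0x7 = 0x3
flags:11 @ bit 0 → (0xcb355c15>>0)&0x7ff = 0x415  ←

1045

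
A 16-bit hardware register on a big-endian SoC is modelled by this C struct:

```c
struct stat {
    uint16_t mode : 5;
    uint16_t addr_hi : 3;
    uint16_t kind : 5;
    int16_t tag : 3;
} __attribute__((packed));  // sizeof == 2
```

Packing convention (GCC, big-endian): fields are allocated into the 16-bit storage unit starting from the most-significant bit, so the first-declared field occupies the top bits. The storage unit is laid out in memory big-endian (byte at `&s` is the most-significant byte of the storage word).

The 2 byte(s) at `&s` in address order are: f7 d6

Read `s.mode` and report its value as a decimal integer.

30

[0]=0xf7 [1]=0xd6 (big-endian) → word 0xf7d6
mode:5 @ bit 11 → (0xf7d6>>11)&0x1f = 0x1e  ←
addr_hi:3 @ bit 8 → (0xf7d6>>8)&0x7 = 0x7
kind:5 @ bit 3 → (0xf7d6>>3)&0x1f = 0x1a
tag:3 @ bit 0 → (0xf7d6>>0)&0x7 = 0x6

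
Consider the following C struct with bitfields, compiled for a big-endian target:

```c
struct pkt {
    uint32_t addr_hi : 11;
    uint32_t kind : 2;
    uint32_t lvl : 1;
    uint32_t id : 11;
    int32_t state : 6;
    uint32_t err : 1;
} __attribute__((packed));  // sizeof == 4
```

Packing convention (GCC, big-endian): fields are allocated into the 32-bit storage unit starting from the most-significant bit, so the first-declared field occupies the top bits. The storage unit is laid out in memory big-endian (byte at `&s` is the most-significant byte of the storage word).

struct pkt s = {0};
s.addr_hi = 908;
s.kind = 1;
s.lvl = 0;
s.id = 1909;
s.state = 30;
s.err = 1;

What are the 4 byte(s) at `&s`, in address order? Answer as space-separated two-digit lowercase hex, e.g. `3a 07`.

71 8b ba bd

[21+:11] addr_hi=908 & 0x7ff = 0x38c; word=0x71800000
[19+:2] kind=1 & 0x3 = 0x1; word=0x71880000
[18+:1] lvl=0 & 0x1 = 0x0; word=0x71880000
[7+:11] id=1909 & 0x7ff = 0x775; word=0x718bba80
[1+:6] state=30 & 0x3f = 0x1e; word=0x718bbabc
[0+:1] err=1 & 0x1 = 0x1; word=0x718bbabd
word = 0x718bbabd → big-endian bytes:
  [0]=0x71  [1]=0x8b  [2]=0xba  [3]=0xbd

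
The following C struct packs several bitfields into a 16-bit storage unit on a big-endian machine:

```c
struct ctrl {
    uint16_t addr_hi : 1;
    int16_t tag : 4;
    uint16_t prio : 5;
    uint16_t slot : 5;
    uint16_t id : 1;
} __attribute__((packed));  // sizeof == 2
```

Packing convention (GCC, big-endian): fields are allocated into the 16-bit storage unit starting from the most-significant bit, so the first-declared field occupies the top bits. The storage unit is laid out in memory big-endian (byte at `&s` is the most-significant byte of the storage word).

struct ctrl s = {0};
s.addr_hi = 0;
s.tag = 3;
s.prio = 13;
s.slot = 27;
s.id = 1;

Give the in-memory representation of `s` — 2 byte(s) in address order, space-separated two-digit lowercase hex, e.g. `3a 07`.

1b 77

addr_hi:1 = 0 → 0x0 << 15 → word 0x0000
tag:4 = 3 → 0x3 << 11 → word 0x1800
prio:5 = 13 → 0xd << 6 → word 0x1b40
slot:5 = 27 → 0x1b << 1 → word 0x1b76
id:1 = 1 → 0x1 << 0 → word 0x1b77
word = 0x1b77 → big-endian bytes:
  [0]=0x1b  [1]=0x77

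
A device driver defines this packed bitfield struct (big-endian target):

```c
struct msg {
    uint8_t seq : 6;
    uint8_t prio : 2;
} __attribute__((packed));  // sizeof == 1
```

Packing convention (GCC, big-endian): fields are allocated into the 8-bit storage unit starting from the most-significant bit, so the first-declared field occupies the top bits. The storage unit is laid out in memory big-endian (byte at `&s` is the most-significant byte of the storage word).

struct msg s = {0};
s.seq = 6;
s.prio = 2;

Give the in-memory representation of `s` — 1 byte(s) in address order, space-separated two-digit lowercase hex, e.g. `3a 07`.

seq (6b) val=6 bits=0x6 at bit 2: 0x18
prio (2b) val=2 bits=0x2 at bit 0: 0x1a
word = 0x1a → big-endian bytes:
  [0]=0x1a

1a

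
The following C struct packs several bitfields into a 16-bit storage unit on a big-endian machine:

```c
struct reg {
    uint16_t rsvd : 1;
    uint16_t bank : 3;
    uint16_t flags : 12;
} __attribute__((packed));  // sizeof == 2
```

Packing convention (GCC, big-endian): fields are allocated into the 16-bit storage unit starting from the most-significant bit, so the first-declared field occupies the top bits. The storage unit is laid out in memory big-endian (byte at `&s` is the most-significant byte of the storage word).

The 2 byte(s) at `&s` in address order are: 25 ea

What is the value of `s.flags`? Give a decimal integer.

[0]=0x25 [1]=0xea (big-endian) → word 0x25ea
rsvd:1 @ bit 15 → (0x25ea>>15)&0x1 = 0x0
bank:3 @ bit 12 → (0x25ea>>12)&0x7 = 0x2
flags:12 @ bit 0 → (0x25ea>>0)&0xfff = 0x5ea  ←

1514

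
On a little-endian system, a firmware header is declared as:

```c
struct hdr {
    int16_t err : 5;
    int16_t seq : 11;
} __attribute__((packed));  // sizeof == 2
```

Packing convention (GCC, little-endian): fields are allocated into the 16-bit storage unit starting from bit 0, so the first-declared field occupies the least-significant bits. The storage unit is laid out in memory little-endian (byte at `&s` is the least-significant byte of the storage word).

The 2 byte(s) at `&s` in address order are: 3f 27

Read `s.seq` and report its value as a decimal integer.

313

[0]=0x3f [1]=0x27 (little-endian) → word 0x273f
err:5 @ bit 0 → (0x273f>>0)&0x1f = 0x1f
seq:11 @ bit 5 → (0x273f>>5)&0x7ff = 0x139  ←
seq signed 11b, MSB=0: value = 313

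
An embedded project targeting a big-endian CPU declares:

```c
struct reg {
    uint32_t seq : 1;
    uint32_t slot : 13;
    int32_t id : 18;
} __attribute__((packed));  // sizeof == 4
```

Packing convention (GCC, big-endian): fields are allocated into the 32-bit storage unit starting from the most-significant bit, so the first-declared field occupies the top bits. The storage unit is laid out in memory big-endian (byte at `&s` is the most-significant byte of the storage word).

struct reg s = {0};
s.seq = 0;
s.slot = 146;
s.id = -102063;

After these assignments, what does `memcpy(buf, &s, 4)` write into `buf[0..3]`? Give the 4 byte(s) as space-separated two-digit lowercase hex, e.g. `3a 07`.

seq (1b) val=0 bits=0x0 at bit 31: 0x00000000
slot (13b) val=146 bits=0x92 at bit 18: 0x02480000
id (18b) val=-102063 bits=0x27151 at bit 0: 0x024a7151
word = 0x024a7151 → big-endian bytes:
  [0]=0x02  [1]=0x4a  [2]=0x71  [3]=0x51

02 4a 71 51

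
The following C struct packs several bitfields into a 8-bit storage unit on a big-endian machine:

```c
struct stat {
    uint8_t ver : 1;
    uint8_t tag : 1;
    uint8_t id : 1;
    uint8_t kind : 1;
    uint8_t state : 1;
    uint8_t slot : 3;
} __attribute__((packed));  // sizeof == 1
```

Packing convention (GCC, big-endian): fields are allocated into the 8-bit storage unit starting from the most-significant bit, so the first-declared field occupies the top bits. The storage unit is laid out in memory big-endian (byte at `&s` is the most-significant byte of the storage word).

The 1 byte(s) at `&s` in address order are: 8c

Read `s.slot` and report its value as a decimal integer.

4

[0]=0x8c (big-endian) → word 0x8c
ver [7+:1] = (word>>7) & 0x1 = 1
tag [6+:1] = (word>>6) & 0x1 = 0
id [5+:1] = (word>>5) & 0x1 = 0
kind [4+:1] = (word>>4) & 0x1 = 0
state [3+:1] = (word>>3) & 0x1 = 1
slot [0+:3] = (word>>0) & 0x7 = 4  ←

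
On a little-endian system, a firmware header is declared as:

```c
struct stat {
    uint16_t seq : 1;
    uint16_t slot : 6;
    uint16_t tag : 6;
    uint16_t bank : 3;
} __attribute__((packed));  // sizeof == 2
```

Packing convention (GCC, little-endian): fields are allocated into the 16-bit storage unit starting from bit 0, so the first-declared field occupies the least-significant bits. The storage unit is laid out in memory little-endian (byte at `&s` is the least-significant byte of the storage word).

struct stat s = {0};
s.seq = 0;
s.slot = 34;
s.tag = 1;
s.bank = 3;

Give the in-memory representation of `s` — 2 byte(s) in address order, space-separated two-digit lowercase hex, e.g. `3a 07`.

c4 60

seq (1b) val=0 bits=0x0 at bit 0: 0x0000
slot (6b) val=34 bits=0x22 at bit 1: 0x0044
tag (6b) val=1 bits=0x1 at bit 7: 0x00c4
bank (3b) val=3 bits=0x3 at bit 13: 0x60c4
word = 0x60c4 → little-endian bytes:
  [0]=0xc4  [1]=0x60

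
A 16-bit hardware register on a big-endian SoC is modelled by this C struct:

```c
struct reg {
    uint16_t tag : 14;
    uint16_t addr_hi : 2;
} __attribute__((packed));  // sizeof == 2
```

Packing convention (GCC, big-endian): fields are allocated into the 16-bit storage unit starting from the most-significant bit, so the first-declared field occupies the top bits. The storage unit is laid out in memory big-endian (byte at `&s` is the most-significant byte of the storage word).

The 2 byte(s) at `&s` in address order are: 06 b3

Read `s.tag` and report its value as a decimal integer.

428

[0]=0x06 [1]=0xb3 (big-endian) → word 0x06b3
tag [2+:14] = (word>>2) & 0x3fff = 428  ←
addr_hi [0+:2] = (word>>0) & 0x3 = 3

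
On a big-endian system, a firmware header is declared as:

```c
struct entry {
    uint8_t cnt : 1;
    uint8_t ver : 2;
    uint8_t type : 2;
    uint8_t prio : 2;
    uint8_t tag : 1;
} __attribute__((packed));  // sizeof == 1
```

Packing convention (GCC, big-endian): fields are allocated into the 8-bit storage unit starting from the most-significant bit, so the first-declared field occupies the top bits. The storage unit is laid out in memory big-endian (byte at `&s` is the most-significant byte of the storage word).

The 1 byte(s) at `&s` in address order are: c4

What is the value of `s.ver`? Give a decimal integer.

2

[0]=0xc4 (big-endian) → word 0xc4
cnt:1 @ bit 7 → (0xc4>>7)&0x1 = 0x1
ver:2 @ bit 5 → (0xc4>>5)&0x3 = 0x2  ←
type:2 @ bit 3 → (0xc4>>3)&0x3 = 0x0
prio:2 @ bit 1 → (0xc4>>1)&0x3 = 0x2
tag:1 @ bit 0 → (0xc4>>0)&0x1 = 0x0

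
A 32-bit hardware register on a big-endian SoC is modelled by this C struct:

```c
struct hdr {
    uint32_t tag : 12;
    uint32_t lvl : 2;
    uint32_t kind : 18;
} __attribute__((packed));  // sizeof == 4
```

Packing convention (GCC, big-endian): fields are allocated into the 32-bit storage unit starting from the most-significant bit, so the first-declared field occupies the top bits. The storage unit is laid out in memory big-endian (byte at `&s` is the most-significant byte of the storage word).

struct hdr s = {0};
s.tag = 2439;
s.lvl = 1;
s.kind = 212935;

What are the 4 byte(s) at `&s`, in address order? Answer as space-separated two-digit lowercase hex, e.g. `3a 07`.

[20+:12] tag=2439 & 0xfff = 0x987; word=0x98700000
[18+:2] lvl=1 & 0x3 = 0x1; word=0x98740000
[0+:18] kind=212935 & 0x3ffff = 0x33fc7; word=0x98773fc7
word = 0x98773fc7 → big-endian bytes:
  [0]=0x98  [1]=0x77  [2]=0x3f  [3]=0xc7

98 77 3f c7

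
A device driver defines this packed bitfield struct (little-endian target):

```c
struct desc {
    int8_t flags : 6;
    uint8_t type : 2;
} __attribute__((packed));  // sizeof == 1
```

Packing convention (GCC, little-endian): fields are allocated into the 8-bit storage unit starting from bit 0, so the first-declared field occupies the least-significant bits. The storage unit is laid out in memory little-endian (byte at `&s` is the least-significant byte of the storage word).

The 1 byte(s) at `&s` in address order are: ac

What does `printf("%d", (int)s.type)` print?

2

[0]=0xac (little-endian) → word 0xac
flags [0+:6] = (word>>0) & 0x3f = 44
type [6+:2] = (word>>6) & 0x3 = 2  ←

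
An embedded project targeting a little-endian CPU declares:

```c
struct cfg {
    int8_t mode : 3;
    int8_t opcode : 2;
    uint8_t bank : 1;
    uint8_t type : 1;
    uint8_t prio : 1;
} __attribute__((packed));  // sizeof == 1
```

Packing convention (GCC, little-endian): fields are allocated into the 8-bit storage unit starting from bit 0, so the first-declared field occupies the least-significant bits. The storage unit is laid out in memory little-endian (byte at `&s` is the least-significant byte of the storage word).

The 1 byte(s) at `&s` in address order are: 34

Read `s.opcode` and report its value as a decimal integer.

[0]=0x34 (little-endian) → word 0x34
mode [0+:3] = (word>>0) & 0x7 = 4
opcode [3+:2] = (word>>3) & 0x3 = 2  ←
bank [5+:1] = (word>>5) & 0x1 = 1
type [6+:1] = (word>>6) & 0x1 = 0
prio [7+:1] = (word>>7) & 0x1 = 0
opcode signed 2b, MSB=1: 2 - 4 = -2

-2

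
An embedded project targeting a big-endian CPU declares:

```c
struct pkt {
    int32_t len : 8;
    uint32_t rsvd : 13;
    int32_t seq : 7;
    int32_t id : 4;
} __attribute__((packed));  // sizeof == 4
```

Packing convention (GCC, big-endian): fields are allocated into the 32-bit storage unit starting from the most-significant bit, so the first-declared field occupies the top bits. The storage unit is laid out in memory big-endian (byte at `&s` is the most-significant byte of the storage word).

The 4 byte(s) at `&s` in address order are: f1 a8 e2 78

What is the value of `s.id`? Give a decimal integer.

[0]=0xf1 [1]=0xa8 [2]=0xe2 [3]=0x78 (big-endian) → word 0xf1a8e278
len [24+:8] = (word>>24) & 0xff = 241
rsvd [11+:13] = (word>>11) & 0x1fff = 5404
seq [4+:7] = (word>>4) & 0x7f = 39
id [0+:4] = (word>>0) & 0xf = 8  ←
id signed 4b, MSB=1: 8 - 16 = -8

-8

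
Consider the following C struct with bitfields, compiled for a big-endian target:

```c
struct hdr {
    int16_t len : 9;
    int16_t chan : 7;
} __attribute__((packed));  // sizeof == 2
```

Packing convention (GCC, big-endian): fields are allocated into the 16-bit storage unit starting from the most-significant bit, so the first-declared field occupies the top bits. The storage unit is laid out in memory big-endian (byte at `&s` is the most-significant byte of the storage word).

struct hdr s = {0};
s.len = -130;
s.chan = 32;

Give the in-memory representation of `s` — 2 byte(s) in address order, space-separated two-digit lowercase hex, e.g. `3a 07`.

len (9b) val=-130 bits=0x17e at bit 7: 0xbf00
chan (7b) val=32 bits=0x20 at bit 0: 0xbf20
word = 0xbf20 → big-endian bytes:
  [0]=0xbf  [1]=0x20

bf 20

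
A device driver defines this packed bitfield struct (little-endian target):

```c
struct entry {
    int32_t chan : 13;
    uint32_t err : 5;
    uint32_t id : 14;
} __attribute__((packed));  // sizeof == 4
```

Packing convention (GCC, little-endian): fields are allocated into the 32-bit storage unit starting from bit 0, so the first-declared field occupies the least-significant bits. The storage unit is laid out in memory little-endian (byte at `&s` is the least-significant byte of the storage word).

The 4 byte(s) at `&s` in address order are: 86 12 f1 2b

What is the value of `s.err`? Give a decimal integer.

[0]=0x86 [1]=0x12 [2]=0xf1 [3]=0x2b (little-endian) → word 0x2bf11286
chan:13 @ bit 0 → (0x2bf11286>>0)&0x1fff = 0x1286
err:5 @ bit 13 → (0x2bf11286>>13)&0x1f = 0x8  ←
id:14 @ bit 18 → (0x2bf11286>>18)&0x3fff = 0xafc

8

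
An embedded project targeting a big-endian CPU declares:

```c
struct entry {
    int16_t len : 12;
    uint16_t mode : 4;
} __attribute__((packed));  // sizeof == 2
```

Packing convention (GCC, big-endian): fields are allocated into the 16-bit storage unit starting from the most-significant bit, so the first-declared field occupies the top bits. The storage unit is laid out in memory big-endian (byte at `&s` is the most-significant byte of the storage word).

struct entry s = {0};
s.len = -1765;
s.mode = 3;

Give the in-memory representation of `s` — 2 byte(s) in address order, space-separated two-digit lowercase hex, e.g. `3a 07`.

91 b3

[4+:12] len=-1765 & 0xfff = 0x91b; word=0x91b0
[0+:4] mode=3 & 0xf = 0x3; word=0x91b3
word = 0x91b3 → big-endian bytes:
  [0]=0x91  [1]=0xb3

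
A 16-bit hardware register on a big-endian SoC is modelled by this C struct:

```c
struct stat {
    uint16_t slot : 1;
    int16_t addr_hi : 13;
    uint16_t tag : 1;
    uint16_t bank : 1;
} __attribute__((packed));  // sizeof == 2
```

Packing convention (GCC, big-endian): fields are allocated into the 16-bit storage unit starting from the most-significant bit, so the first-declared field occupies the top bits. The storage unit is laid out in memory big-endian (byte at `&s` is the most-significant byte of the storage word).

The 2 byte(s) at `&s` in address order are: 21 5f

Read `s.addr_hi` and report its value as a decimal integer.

2135

[0]=0x21 [1]=0x5f (big-endian) → word 0x215f
slot:1 @ bit 15 → (0x215f>>15)&0x1 = 0x0
addr_hi:13 @ bit 2 → (0x215f>>2)&0x1fff = 0x857  ←
tag:1 @ bit 1 → (0x215f>>1)&0x1 = 0x1
bank:1 @ bit 0 → (0x215f>>0)&0x1 = 0x1
addr_hi signed 13b, MSB=0: value = 2135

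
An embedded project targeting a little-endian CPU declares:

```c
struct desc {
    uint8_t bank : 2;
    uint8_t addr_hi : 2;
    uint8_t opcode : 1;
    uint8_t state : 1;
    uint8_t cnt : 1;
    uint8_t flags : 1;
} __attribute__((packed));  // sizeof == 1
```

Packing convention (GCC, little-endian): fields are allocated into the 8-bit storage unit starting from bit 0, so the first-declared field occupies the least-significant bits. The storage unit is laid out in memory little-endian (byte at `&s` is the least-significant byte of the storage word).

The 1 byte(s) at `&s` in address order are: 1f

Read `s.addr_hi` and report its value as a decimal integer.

3

[0]=0x1f (little-endian) → word 0x1f
bank [0+:2] = (word>>0) & 0x3 = 3
addr_hi [2+:2] = (word>>2) & 0x3 = 3  ←
opcode [4+:1] = (word>>4) & 0x1 = 1
state [5+:1] = (word>>5) & 0x1 = 0
cnt [6+:1] = (word>>6) & 0x1 = 0
flags [7+:1] = (word>>7) & 0x1 = 0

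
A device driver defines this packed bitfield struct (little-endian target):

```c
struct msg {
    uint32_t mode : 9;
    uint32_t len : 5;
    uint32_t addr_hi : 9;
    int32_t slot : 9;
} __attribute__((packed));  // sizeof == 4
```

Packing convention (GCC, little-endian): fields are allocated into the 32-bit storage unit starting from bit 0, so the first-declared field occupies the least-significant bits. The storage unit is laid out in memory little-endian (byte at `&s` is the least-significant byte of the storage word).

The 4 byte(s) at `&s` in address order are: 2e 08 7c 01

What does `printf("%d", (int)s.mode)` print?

[0]=0x2e [1]=0x08 [2]=0x7c [3]=0x01 (little-endian) → word 0x017c082e
mode [0+:9] = (word>>0) & 0x1ff = 46  ←
len [9+:5] = (word>>9) & 0x1f = 4
addr_hi [14+:9] = (word>>14) & 0x1ff = 496
slot [23+:9] = (word>>23) & 0x1ff = 2

46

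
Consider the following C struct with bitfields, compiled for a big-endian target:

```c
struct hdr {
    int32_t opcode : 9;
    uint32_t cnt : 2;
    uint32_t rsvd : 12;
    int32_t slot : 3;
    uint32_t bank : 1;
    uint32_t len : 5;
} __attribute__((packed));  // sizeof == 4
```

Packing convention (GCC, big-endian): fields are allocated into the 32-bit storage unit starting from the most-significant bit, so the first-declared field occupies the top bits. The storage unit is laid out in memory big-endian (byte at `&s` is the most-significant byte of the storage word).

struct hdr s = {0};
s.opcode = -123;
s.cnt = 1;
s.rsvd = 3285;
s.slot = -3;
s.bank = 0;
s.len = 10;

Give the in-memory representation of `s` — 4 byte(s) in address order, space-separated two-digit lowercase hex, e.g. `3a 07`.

[23+:9] opcode=-123 & 0x1ff = 0x185; word=0xc2800000
[21+:2] cnt=1 & 0x3 = 0x1; word=0xc2a00000
[9+:12] rsvd=3285 & 0xfff = 0xcd5; word=0xc2b9aa00
[6+:3] slot=-3 & 0x7 = 0x5; word=0xc2b9ab40
[5+:1] bank=0 & 0x1 = 0x0; word=0xc2b9ab40
[0+:5] len=10 & 0x1f = 0xa; word=0xc2b9ab4a
word = 0xc2b9ab4a → big-endian bytes:
  [0]=0xc2  [1]=0xb9  [2]=0xab  [3]=0x4a

c2 b9 ab 4a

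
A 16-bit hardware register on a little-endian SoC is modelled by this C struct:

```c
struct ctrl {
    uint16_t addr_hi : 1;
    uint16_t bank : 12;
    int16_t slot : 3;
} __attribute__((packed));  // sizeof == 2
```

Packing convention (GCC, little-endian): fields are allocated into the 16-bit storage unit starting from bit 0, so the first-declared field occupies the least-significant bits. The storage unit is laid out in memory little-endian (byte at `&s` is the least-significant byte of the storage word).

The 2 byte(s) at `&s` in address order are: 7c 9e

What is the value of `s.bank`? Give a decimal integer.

[0]=0x7c [1]=0x9e (little-endian) → word 0x9e7c
addr_hi [0+:1] = (word>>0) & 0x1 = 0
bank [1+:12] = (word>>1) & 0xfff = 3902  ←
slot [13+:3] = (word>>13) & 0x7 = 4

3902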